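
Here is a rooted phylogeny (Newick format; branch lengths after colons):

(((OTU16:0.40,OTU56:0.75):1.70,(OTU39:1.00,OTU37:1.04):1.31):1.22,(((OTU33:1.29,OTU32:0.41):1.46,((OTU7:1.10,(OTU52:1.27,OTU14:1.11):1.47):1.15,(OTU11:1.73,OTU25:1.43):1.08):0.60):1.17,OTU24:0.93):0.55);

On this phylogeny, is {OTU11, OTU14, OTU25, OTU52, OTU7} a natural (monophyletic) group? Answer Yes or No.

The most recent common ancestor of these taxa subtends ((OTU7,(OTU52,OTU14)),(OTU11,OTU25)).
That clade has exactly 5 tips — every listed taxon and nothing else — so the group is monophyletic.

Yes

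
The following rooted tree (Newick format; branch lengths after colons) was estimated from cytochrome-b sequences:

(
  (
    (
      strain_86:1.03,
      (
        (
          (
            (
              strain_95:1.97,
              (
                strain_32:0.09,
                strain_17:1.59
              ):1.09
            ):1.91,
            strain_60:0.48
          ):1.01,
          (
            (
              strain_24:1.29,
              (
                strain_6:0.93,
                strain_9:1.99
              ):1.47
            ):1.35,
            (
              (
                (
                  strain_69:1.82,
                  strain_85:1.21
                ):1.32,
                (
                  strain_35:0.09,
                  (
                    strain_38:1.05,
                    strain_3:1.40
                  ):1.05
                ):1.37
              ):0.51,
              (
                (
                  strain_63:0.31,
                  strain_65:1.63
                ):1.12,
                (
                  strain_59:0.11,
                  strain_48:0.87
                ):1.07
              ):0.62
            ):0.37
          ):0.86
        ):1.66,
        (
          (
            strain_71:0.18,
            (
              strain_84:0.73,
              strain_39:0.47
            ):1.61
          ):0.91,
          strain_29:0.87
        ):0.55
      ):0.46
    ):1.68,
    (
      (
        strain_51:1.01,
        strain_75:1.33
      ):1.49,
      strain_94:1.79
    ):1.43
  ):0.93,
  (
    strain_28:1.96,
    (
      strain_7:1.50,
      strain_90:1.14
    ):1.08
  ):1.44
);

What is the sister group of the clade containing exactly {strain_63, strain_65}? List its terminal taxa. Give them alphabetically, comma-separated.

strain_48, strain_59

The clade containing exactly {strain_63, strain_65} attaches to the tree at the node subtending ((strain_63,strain_65),(strain_59,strain_48)).
The other lineage descending from that same node — the sister group — is (strain_59,strain_48); its 2 tips in alphabetical order are the answer.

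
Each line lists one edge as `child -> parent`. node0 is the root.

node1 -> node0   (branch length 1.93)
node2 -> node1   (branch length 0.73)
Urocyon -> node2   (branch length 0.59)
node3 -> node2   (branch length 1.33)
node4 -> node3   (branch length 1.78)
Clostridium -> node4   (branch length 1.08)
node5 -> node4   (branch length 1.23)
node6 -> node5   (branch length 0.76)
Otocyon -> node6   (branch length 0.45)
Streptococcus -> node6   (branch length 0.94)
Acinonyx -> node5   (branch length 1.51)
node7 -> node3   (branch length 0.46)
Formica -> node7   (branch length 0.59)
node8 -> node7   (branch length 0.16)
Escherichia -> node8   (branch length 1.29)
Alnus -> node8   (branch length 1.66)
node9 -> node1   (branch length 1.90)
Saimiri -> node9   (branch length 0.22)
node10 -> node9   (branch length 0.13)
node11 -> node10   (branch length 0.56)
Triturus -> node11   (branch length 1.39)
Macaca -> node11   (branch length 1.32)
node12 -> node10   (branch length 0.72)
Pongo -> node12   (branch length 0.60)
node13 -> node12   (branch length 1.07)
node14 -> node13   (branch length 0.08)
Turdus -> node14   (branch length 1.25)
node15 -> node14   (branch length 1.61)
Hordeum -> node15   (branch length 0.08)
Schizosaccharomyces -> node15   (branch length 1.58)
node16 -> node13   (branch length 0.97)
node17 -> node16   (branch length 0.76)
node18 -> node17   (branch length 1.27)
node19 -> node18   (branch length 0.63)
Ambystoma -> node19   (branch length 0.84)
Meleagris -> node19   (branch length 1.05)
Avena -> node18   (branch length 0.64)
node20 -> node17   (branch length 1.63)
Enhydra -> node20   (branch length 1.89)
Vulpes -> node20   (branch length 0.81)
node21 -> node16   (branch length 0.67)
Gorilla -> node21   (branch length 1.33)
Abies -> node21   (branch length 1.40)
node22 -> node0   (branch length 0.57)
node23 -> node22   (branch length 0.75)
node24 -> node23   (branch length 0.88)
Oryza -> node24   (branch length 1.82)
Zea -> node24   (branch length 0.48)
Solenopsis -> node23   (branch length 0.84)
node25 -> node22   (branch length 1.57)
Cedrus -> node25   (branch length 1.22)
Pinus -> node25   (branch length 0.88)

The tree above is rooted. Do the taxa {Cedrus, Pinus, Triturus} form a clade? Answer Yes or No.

No

The MRCA of the listed taxa is the root, so the smallest clade containing them is the whole tree.
That clade also contains Abies, Acinonyx, Alnus, Ambystoma, Avena, Clostridium, Enhydra, Escherichia, Formica, Gorilla, Hordeum, Macaca, Meleagris, Oryza, Otocyon, Pongo, Saimiri, Schizosaccharomyces, Solenopsis, Streptococcus, Turdus, Urocyon, Vulpes, Zea, which are not in the proposed group, so the group is not monophyletic.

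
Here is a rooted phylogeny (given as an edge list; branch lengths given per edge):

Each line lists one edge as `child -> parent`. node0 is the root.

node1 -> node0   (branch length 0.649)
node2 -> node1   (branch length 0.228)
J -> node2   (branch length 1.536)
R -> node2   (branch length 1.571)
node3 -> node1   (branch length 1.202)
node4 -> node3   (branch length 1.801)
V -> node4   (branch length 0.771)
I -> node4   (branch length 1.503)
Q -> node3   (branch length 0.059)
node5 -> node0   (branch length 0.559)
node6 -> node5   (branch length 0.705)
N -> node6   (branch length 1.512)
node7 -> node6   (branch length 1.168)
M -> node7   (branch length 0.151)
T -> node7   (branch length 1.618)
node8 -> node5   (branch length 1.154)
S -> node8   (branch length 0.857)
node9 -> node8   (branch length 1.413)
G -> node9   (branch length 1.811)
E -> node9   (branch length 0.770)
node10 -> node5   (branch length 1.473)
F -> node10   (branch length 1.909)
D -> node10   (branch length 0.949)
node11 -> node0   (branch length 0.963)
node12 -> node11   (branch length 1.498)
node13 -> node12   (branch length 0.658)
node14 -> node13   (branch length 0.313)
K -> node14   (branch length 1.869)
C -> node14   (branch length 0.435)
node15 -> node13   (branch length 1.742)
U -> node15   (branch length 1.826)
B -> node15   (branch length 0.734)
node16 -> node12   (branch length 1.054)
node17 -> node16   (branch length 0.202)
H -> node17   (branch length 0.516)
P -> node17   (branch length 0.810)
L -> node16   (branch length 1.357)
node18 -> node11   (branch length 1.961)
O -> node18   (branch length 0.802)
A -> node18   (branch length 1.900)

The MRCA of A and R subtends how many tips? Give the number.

22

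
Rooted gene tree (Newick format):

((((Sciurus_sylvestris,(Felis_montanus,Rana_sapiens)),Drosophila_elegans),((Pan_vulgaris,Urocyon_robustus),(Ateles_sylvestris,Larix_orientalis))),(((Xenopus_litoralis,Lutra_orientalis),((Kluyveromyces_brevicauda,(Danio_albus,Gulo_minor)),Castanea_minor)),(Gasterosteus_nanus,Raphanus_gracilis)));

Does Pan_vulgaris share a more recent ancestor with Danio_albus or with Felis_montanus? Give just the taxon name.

Felis_montanus

The MRCA of Pan_vulgaris and Felis_montanus subtends (((Sciurus_sylvestris,(Felis_montanus,Rana_sapiens)),Drosophila_elegans),((Pan_vulgaris,Urocyon_robustus),(Ateles_sylvestris,Larix_orientalis))) (8 taxa).
The MRCA of Pan_vulgaris and Danio_albus is the root, subtending the entire tree (16 taxa).
The first is nested inside the second, so Pan_vulgaris shares a more recent common ancestor with Felis_montanus.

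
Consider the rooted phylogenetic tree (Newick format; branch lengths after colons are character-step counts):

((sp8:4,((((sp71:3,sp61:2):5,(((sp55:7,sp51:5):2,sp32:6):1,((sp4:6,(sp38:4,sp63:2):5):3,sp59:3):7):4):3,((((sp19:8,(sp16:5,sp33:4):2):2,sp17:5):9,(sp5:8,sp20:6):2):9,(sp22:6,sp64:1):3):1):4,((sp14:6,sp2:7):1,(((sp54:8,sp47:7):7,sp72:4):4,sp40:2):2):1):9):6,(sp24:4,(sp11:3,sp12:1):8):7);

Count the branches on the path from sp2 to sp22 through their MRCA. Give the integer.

The MRCA of sp2 and sp22 is the node subtending ((((sp71,sp61),(((sp55,sp51),sp32),((sp4,(sp38,sp63)),sp59))),((((sp19,(sp16,sp33)),sp17),(sp5,sp20)),(sp22,sp64))),((sp14,sp2),(((sp54,sp47),sp72),sp40))).
From sp2 up to that node: 3 branches. From sp22 up to the same node: 4 branches. Total: 3 + 4 = 7.

7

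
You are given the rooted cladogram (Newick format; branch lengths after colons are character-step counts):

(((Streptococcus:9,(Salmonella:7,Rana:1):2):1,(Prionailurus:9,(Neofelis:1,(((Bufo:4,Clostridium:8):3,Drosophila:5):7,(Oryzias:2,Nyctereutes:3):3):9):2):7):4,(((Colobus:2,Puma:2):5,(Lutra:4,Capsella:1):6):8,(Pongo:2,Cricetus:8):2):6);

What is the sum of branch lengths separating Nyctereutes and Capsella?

49

The path runs Nyctereutes → … → MRCA → … → Capsella; the MRCA is the root of the tree.
Branch lengths along that path: 3 + 3 + 9 + 2 + 7 + 4 + 6 + 8 + 6 + 1 = 49.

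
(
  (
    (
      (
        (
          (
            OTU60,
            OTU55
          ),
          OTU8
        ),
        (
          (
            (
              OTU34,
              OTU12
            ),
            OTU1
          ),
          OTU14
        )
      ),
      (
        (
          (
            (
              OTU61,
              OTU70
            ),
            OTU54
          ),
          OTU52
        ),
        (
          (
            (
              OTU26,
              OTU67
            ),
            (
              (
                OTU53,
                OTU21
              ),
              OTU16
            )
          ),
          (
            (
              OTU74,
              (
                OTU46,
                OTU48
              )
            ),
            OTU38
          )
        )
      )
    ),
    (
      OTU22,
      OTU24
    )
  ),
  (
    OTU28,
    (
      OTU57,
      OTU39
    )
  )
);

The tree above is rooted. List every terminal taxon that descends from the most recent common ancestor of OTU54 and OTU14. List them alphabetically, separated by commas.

OTU1, OTU12, OTU14, OTU16, OTU21, OTU26, OTU34, OTU38, OTU46, OTU48, OTU52, OTU53, OTU54, OTU55, OTU60, OTU61, OTU67, OTU70, OTU74, OTU8

Tracing OTU54: it sits inside ((OTU61,OTU70),OTU54).
Tracing OTU14: it sits inside (((OTU34,OTU12),OTU1),OTU14).
The smallest clade enclosing both is ((((OTU60,OTU55),OTU8),(((OTU34,OTU12),OTU1),OTU14)),((((OTU61,OTU70),OTU54),OTU52),(((OTU26,OTU67),((OTU53,OTU21),OTU16)),((OTU74,(OTU46,OTU48)),OTU38)))); the answer is its 20 terminal taxa in alphabetical order.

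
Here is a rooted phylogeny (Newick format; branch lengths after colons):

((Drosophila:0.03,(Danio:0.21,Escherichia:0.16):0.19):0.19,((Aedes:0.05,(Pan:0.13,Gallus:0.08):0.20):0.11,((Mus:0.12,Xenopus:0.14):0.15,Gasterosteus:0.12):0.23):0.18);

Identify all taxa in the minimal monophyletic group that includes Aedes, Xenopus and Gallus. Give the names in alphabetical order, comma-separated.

Aedes, Gallus, Gasterosteus, Mus, Pan, Xenopus

Tracing Aedes: it sits inside (Aedes,(Pan,Gallus)).
Tracing Xenopus: it sits inside (Mus,Xenopus).
Tracing Gallus: it sits inside (Pan,Gallus).
The smallest clade enclosing all 3 is ((Aedes,(Pan,Gallus)),((Mus,Xenopus),Gasterosteus)); the answer is its 6 terminal taxa in alphabetical order.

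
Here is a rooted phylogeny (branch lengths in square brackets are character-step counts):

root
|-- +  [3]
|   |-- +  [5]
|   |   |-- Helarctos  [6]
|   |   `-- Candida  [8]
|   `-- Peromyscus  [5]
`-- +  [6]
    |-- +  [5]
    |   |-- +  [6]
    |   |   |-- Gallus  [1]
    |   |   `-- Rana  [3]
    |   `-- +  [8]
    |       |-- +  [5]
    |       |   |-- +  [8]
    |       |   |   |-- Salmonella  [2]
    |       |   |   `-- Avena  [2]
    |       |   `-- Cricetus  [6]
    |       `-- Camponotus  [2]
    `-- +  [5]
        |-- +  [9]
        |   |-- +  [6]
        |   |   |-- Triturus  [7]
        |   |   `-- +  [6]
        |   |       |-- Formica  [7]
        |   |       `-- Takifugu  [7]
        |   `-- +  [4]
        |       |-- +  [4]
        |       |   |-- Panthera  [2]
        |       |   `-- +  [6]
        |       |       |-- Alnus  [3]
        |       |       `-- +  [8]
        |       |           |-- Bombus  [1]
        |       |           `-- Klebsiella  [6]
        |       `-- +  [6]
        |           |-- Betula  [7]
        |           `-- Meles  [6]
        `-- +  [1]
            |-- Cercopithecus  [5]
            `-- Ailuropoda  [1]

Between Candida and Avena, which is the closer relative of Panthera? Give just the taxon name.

Avena

The MRCA of Panthera and Avena subtends (((Gallus,Rana),(((Salmonella,Avena),Cricetus),Camponotus)),(((Triturus,(Formica,Takifugu)),((Panthera,(Alnus,(Bombus,Klebsiella))),(Betula,Meles))),(Cercopithecus,Ailuropoda))) (17 taxa).
The MRCA of Panthera and Candida is the root, subtending the entire tree (20 taxa).
The first is nested inside the second, so Panthera shares a more recent common ancestor with Avena.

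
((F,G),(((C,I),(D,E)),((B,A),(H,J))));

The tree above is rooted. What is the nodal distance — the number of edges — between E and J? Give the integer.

The MRCA of E and J is the node subtending (((C,I),(D,E)),((B,A),(H,J))).
From E up to that node: 3 branches. From J up to the same node: 3 branches. Total: 3 + 3 = 6.

6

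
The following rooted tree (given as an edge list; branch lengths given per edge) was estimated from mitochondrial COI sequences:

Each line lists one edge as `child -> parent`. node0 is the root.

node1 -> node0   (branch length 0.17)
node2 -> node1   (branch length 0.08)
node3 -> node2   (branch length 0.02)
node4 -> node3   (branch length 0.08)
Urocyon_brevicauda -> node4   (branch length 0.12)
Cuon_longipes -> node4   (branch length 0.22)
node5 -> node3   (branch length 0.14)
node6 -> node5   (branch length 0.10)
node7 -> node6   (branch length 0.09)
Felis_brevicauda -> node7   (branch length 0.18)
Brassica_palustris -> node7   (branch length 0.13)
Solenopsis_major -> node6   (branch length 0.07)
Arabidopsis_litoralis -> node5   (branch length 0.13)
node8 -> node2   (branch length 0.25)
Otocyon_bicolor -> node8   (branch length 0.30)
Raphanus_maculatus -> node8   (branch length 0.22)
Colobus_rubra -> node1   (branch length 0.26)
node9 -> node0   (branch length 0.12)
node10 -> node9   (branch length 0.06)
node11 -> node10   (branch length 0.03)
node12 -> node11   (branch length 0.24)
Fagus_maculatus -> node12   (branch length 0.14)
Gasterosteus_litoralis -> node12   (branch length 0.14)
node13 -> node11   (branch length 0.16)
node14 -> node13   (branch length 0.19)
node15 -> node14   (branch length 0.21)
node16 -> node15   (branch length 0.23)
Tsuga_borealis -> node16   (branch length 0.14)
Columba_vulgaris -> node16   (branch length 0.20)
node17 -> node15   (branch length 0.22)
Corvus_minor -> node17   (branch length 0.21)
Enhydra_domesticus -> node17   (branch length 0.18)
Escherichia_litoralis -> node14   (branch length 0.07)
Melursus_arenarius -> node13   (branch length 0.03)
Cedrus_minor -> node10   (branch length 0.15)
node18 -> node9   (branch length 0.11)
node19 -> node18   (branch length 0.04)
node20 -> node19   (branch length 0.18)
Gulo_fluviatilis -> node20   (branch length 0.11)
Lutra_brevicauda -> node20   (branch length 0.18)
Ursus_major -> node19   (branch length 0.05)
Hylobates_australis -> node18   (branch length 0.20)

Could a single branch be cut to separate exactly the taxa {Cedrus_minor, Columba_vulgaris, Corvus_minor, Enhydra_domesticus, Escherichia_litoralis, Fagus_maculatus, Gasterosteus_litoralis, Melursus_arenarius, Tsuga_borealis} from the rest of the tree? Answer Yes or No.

Yes

The most recent common ancestor of these taxa subtends (((Fagus_maculatus,Gasterosteus_litoralis),((((Tsuga_borealis,Columba_vulgaris),(Corvus_minor,Enhydra_domesticus)),Escherichia_litoralis),Melursus_arenarius)),Cedrus_minor).
That clade has exactly 9 tips — every listed taxon and nothing else — so the group is monophyletic.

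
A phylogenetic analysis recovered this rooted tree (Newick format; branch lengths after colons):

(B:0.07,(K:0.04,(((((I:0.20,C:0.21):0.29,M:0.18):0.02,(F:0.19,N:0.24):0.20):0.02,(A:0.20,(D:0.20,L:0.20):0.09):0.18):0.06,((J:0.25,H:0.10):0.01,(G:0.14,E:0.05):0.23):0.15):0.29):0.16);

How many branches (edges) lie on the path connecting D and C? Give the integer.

The MRCA of D and C is the node subtending ((((I,C),M),(F,N)),(A,(D,L))).
From D up to that node: 3 branches. From C up to the same node: 4 branches. Total: 3 + 4 = 7.

7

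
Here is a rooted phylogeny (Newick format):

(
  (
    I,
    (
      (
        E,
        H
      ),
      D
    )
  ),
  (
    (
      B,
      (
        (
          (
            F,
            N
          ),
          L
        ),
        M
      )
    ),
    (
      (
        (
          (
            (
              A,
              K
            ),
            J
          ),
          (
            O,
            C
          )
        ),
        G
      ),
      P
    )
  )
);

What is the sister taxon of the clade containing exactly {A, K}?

The clade containing exactly {A, K} attaches to the tree at the node subtending ((A,K),J).
The other lineage descending from that same node — the sister group — is the single tip J.

J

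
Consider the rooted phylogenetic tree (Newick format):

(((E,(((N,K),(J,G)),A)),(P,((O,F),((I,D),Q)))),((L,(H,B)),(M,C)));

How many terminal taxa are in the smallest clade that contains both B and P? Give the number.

17

The MRCA of B and P is the root, so the clade is the entire tree.
That clade contains 17 terminal taxa: A, B, C, D, E, F, G, H, I, J, K, L, M, N, O, P, Q.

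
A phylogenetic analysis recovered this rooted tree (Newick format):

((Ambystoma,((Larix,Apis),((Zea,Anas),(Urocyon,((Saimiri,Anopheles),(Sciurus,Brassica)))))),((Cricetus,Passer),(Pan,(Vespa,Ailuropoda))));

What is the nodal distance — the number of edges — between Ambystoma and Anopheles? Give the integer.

7

The MRCA of Ambystoma and Anopheles is the node subtending (Ambystoma,((Larix,Apis),((Zea,Anas),(Urocyon,((Saimiri,Anopheles),(Sciurus,Brassica)))))).
From Ambystoma up to that node: 1 branch. From Anopheles up to the same node: 6 branches. Total: 1 + 6 = 7.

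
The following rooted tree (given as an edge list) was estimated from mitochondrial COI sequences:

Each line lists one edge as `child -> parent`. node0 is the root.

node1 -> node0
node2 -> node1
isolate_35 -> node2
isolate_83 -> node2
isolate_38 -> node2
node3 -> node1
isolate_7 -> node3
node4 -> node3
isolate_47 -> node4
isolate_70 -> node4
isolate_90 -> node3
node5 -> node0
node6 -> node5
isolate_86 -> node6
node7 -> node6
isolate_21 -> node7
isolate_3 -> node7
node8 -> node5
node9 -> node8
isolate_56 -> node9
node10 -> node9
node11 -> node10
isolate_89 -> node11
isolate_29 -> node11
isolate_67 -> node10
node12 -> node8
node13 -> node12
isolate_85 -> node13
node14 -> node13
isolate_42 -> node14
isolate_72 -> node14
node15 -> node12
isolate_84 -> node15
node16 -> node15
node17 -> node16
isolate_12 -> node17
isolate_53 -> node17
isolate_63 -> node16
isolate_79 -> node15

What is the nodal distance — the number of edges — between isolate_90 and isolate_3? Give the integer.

7

The MRCA of isolate_90 and isolate_3 is the root of the tree.
From isolate_90 up to that node: 3 branches. From isolate_3 up to the same node: 4 branches. Total: 3 + 4 = 7.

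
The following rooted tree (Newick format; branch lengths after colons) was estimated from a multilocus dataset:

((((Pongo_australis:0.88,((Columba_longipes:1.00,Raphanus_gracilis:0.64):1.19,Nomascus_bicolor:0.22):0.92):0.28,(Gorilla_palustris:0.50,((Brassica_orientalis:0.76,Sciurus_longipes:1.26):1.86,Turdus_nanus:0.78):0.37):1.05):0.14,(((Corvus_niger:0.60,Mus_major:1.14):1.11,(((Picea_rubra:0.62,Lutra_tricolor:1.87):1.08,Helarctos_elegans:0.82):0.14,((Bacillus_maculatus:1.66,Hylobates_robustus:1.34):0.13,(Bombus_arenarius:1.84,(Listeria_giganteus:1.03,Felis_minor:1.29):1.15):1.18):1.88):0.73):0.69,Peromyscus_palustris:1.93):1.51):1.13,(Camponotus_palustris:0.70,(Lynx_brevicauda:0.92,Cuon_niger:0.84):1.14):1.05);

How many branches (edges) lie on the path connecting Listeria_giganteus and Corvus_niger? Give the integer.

7

The MRCA of Listeria_giganteus and Corvus_niger is the node subtending ((Corvus_niger,Mus_major),(((Picea_rubra,Lutra_tricolor),Helarctos_elegans),((Bacillus_maculatus,Hylobates_robustus),(Bombus_arenarius,(Listeria_giganteus,Felis_minor))))).
From Listeria_giganteus up to that node: 5 branches. From Corvus_niger up to the same node: 2 branches. Total: 5 + 2 = 7.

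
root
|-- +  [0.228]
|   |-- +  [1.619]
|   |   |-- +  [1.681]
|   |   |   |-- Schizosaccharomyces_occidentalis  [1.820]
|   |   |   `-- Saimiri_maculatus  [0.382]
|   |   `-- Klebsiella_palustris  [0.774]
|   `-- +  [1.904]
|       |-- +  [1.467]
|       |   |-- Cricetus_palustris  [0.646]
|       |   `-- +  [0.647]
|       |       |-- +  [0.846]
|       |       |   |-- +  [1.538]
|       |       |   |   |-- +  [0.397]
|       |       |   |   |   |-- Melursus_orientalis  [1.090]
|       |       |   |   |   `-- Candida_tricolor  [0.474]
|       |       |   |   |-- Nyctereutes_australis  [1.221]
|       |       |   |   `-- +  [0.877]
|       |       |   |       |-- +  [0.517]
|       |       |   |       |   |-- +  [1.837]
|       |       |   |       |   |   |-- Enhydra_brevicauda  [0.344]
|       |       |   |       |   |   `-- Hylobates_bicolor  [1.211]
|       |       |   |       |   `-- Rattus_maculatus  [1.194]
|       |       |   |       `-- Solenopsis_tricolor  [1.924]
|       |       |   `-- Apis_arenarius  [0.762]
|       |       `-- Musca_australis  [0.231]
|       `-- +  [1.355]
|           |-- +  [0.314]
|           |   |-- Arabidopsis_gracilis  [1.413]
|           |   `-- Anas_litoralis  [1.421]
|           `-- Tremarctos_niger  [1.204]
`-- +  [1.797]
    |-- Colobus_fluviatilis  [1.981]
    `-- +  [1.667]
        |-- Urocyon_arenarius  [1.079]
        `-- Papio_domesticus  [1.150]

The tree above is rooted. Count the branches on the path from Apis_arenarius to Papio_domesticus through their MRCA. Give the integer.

9

The MRCA of Apis_arenarius and Papio_domesticus is the root of the tree.
From Apis_arenarius up to that node: 6 branches. From Papio_domesticus up to the same node: 3 branches. Total: 6 + 3 = 9.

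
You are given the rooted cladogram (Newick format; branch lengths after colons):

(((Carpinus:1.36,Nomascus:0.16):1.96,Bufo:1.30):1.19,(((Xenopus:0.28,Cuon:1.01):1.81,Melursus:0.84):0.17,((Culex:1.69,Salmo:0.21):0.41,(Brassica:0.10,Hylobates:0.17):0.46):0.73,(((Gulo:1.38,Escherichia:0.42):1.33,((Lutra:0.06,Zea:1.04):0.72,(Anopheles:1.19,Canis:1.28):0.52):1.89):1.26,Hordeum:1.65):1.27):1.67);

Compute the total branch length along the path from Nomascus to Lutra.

10.18

The path runs Nomascus → … → MRCA → … → Lutra; the MRCA is the root of the tree.
Branch lengths along that path: 0.16 + 1.96 + 1.19 + 1.67 + 1.27 + 1.26 + 1.89 + 0.72 + 0.06 = 10.18.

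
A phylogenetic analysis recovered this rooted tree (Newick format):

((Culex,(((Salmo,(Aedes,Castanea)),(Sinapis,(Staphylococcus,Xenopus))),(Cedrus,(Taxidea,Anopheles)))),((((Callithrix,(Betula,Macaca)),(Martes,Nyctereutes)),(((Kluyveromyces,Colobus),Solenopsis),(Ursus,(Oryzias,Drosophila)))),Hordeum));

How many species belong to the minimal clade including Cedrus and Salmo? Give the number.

The MRCA of Cedrus and Salmo is the node subtending (((Salmo,(Aedes,Castanea)),(Sinapis,(Staphylococcus,Xenopus))),(Cedrus,(Taxidea,Anopheles))).
That clade contains 9 terminal taxa: Aedes, Anopheles, Castanea, Cedrus, Salmo, Sinapis, Staphylococcus, Taxidea, Xenopus.

9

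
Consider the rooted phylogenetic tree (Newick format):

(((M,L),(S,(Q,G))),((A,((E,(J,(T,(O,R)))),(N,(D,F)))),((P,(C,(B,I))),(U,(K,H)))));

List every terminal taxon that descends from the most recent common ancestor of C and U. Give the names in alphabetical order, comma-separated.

Tracing C: it sits inside (C,(B,I)).
Tracing U: it sits inside (U,(K,H)).
The smallest clade enclosing both is ((P,(C,(B,I))),(U,(K,H))); the answer is its 7 terminal taxa in alphabetical order.

B, C, H, I, K, P, U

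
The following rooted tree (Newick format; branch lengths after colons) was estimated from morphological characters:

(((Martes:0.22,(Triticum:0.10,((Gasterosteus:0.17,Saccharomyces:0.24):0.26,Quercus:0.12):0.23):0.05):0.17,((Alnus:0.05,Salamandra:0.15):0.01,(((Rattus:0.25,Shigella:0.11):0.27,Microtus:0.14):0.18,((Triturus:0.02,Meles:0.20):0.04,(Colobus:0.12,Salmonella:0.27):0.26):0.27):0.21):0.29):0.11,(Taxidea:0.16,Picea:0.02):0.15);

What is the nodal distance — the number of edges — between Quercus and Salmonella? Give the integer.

The MRCA of Quercus and Salmonella is the node subtending ((Martes,(Triticum,((Gasterosteus,Saccharomyces),Quercus))),((Alnus,Salamandra),(((Rattus,Shigella),Microtus),((Triturus,Meles),(Colobus,Salmonella))))).
From Quercus up to that node: 4 branches. From Salmonella up to the same node: 5 branches. Total: 4 + 5 = 9.

9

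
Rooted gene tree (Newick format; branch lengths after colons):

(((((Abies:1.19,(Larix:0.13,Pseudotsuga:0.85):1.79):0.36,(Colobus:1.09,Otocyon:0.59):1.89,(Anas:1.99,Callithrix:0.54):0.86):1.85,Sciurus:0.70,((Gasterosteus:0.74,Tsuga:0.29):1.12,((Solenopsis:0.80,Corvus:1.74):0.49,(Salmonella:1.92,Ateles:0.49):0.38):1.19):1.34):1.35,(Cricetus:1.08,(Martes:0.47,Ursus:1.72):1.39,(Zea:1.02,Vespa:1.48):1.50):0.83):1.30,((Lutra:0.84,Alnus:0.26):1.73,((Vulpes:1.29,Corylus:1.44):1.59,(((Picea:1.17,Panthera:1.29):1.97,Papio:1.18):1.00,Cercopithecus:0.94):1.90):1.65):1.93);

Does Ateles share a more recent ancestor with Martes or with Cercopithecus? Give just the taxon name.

Martes

The MRCA of Ateles and Martes subtends ((((Abies,(Larix,Pseudotsuga)),(Colobus,Otocyon),(Anas,Callithrix)),Sciurus,((Gasterosteus,Tsuga),((Solenopsis,Corvus),(Salmonella,Ateles)))),(Cricetus,(Martes,Ursus),(Zea,Vespa))) (19 taxa).
The MRCA of Ateles and Cercopithecus is the root, subtending the entire tree (27 taxa).
The first is nested inside the second, so Ateles shares a more recent common ancestor with Martes.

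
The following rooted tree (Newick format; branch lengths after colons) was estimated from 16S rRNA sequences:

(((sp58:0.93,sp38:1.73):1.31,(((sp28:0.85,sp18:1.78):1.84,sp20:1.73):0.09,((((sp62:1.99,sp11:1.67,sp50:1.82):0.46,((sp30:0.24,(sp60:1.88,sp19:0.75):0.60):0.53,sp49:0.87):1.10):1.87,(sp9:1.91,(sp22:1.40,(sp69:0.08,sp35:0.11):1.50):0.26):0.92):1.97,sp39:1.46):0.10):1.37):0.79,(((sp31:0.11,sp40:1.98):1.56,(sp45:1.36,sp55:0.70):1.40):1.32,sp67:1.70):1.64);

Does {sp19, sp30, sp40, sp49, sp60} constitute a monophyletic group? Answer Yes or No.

No

The MRCA of the listed taxa is the root, so the smallest clade containing them is the whole tree.
That clade also contains sp11, sp18, sp20, sp22, sp28, sp31, sp35, sp38, sp39, sp45, sp50, sp55, sp58, sp62, sp67, sp69, sp9, which are not in the proposed group, so the group is not monophyletic.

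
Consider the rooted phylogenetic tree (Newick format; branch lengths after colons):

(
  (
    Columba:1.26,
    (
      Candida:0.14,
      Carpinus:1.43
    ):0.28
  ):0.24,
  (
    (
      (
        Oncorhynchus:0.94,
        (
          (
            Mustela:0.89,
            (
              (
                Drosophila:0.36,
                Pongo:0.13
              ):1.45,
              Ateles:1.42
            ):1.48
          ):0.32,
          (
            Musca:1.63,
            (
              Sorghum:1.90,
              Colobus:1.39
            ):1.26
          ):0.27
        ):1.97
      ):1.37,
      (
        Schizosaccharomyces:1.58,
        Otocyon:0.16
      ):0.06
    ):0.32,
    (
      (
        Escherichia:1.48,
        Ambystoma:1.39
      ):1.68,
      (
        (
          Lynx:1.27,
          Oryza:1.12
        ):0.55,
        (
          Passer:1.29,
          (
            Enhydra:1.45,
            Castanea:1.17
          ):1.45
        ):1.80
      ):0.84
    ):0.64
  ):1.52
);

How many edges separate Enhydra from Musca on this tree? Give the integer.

10

The MRCA of Enhydra and Musca is the node subtending (((Oncorhynchus,((Mustela,((Drosophila,Pongo),Ateles)),(Musca,(Sorghum,Colobus)))),(Schizosaccharomyces,Otocyon)),((Escherichia,Ambystoma),((Lynx,Oryza),(Passer,(Enhydra,Castanea))))).
From Enhydra up to that node: 5 branches. From Musca up to the same node: 5 branches. Total: 5 + 5 = 10.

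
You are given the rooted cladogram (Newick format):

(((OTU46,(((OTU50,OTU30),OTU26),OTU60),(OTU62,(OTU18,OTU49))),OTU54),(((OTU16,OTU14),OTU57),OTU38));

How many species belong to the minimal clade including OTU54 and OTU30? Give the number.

9

The MRCA of OTU54 and OTU30 is the node subtending ((OTU46,(((OTU50,OTU30),OTU26),OTU60),(OTU62,(OTU18,OTU49))),OTU54).
That clade contains 9 terminal taxa: OTU18, OTU26, OTU30, OTU46, OTU49, OTU50, OTU54, OTU60, OTU62.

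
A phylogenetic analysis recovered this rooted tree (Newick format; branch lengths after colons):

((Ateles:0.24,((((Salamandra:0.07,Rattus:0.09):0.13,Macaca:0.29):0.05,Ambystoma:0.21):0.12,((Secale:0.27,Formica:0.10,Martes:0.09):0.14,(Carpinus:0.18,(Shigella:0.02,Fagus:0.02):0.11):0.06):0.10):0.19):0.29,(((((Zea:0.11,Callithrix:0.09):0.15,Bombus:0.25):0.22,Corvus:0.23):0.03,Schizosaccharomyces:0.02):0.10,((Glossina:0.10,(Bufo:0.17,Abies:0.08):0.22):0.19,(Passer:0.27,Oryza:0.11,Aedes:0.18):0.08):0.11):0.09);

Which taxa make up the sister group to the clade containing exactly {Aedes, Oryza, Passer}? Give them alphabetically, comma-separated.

Abies, Bufo, Glossina

The clade containing exactly {Aedes, Oryza, Passer} attaches to the tree at the node subtending ((Glossina,(Bufo,Abies)),(Passer,Oryza,Aedes)).
The other lineage descending from that same node — the sister group — is (Glossina,(Bufo,Abies)); its 3 tips in alphabetical order are the answer.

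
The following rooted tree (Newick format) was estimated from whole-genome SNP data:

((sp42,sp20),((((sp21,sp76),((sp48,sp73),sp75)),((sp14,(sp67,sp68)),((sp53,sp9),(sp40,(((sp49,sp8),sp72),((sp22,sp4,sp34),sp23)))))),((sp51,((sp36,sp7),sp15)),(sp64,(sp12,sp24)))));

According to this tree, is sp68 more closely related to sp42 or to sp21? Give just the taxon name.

sp21

The MRCA of sp68 and sp21 subtends (((sp21,sp76),((sp48,sp73),sp75)),((sp14,(sp67,sp68)),((sp53,sp9),(sp40,(((sp49,sp8),sp72),((sp22,sp4,sp34),sp23)))))) (18 taxa).
The MRCA of sp68 and sp42 is the root, subtending the entire tree (27 taxa).
The first is nested inside the second, so sp68 shares a more recent common ancestor with sp21.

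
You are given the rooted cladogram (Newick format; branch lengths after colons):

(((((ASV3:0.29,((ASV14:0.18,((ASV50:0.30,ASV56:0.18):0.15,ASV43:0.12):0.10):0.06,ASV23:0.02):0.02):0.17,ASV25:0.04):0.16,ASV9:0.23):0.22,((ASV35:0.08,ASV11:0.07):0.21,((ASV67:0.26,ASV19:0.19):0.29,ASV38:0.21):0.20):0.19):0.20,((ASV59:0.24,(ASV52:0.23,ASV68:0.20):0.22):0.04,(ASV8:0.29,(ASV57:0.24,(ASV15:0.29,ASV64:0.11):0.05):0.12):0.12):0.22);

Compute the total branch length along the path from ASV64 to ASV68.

0.86

The path runs ASV64 → … → MRCA → … → ASV68; the MRCA is the node subtending ((ASV59,(ASV52,ASV68)),(ASV8,(ASV57,(ASV15,ASV64)))).
Branch lengths along that path: 0.11 + 0.05 + 0.12 + 0.12 + 0.04 + 0.22 + 0.20 = 0.86.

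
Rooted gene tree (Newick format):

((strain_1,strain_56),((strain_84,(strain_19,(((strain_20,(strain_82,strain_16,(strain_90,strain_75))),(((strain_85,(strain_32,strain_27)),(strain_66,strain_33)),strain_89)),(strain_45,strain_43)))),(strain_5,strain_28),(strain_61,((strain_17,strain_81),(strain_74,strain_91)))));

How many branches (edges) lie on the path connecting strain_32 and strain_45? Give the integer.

8

The MRCA of strain_32 and strain_45 is the node subtending (((strain_20,(strain_82,strain_16,(strain_90,strain_75))),(((strain_85,(strain_32,strain_27)),(strain_66,strain_33)),strain_89)),(strain_45,strain_43)).
From strain_32 up to that node: 6 branches. From strain_45 up to the same node: 2 branches. Total: 6 + 2 = 8.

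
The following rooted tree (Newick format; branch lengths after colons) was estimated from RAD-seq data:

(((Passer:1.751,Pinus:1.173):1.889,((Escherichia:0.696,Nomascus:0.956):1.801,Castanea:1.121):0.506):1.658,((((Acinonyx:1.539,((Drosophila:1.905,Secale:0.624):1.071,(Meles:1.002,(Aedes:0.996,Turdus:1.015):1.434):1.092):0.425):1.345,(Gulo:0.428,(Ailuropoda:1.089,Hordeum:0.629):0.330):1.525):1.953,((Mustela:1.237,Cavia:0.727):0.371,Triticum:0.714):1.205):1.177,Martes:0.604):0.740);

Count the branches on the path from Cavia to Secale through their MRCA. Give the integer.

The MRCA of Cavia and Secale is the node subtending (((Acinonyx,((Drosophila,Secale),(Meles,(Aedes,Turdus)))),(Gulo,(Ailuropoda,Hordeum))),((Mustela,Cavia),Triticum)).
From Cavia up to that node: 3 branches. From Secale up to the same node: 5 branches. Total: 3 + 5 = 8.

8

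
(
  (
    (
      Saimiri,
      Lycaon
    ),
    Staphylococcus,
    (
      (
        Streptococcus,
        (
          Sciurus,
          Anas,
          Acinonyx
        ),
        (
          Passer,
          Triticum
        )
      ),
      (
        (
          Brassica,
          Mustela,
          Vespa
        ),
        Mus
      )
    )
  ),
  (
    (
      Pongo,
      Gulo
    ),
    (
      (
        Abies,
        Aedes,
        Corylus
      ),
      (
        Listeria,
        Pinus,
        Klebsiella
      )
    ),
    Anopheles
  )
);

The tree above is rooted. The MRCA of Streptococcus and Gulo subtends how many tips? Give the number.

22

The MRCA of Streptococcus and Gulo is the root, so the clade is the entire tree.
That clade contains 22 terminal taxa: Abies, Acinonyx, Aedes, Anas, Anopheles, Brassica, Corylus, Gulo, Klebsiella, Listeria, Lycaon, Mus, Mustela, Passer, Pinus, Pongo, Saimiri, Sciurus, Staphylococcus, Streptococcus, Triticum, Vespa.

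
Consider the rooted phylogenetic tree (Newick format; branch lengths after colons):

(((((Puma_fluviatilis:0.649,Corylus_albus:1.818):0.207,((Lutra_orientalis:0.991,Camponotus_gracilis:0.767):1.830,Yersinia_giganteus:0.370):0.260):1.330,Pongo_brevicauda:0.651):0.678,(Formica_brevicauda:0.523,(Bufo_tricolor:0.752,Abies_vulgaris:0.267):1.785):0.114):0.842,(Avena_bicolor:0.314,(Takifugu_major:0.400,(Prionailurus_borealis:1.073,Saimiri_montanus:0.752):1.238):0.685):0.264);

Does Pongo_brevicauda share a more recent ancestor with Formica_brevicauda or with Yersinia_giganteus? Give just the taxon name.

The MRCA of Pongo_brevicauda and Yersinia_giganteus subtends (((Puma_fluviatilis,Corylus_albus),((Lutra_orientalis,Camponotus_gracilis),Yersinia_giganteus)),Pongo_brevicauda) (6 taxa).
The MRCA of Pongo_brevicauda and Formica_brevicauda subtends ((((Puma_fluviatilis,Corylus_albus),((Lutra_orientalis,Camponotus_gracilis),Yersinia_giganteus)),Pongo_brevicauda),(Formica_brevicauda,(Bufo_tricolor,Abies_vulgaris))) (9 taxa).
The first is nested inside the second, so Pongo_brevicauda shares a more recent common ancestor with Yersinia_giganteus.

Yersinia_giganteus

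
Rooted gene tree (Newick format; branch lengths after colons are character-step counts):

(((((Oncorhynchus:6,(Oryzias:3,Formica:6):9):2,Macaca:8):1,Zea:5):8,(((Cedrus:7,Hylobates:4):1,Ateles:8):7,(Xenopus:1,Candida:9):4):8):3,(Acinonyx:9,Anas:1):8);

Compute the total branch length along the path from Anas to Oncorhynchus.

The path runs Anas → … → MRCA → … → Oncorhynchus; the MRCA is the root of the tree.
Branch lengths along that path: 1 + 8 + 3 + 8 + 1 + 2 + 6 = 29.

29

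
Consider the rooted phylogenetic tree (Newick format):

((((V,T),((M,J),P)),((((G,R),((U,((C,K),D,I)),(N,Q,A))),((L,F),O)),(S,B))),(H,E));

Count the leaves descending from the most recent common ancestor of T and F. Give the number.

20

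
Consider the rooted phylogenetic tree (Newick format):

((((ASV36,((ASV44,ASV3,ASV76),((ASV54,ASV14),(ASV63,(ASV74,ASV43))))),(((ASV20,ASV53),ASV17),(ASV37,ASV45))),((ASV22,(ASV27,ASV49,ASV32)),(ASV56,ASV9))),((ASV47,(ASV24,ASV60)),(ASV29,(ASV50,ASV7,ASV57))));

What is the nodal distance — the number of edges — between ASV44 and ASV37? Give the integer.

The MRCA of ASV44 and ASV37 is the node subtending ((ASV36,((ASV44,ASV3,ASV76),((ASV54,ASV14),(ASV63,(ASV74,ASV43))))),(((ASV20,ASV53),ASV17),(ASV37,ASV45))).
From ASV44 up to that node: 4 branches. From ASV37 up to the same node: 3 branches. Total: 4 + 3 = 7.

7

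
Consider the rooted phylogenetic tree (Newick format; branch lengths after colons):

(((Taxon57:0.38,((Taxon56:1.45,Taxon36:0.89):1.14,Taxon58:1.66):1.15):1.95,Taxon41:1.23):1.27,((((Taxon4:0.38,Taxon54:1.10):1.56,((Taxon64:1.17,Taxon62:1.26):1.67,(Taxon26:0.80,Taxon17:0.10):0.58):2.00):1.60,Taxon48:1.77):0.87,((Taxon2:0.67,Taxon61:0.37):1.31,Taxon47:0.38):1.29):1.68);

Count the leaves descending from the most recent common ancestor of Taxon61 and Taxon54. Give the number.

The MRCA of Taxon61 and Taxon54 is the node subtending ((((Taxon4,Taxon54),((Taxon64,Taxon62),(Taxon26,Taxon17))),Taxon48),((Taxon2,Taxon61),Taxon47)).
That clade contains 10 terminal taxa: Taxon17, Taxon2, Taxon26, Taxon4, Taxon47, Taxon48, Taxon54, Taxon61, Taxon62, Taxon64.

10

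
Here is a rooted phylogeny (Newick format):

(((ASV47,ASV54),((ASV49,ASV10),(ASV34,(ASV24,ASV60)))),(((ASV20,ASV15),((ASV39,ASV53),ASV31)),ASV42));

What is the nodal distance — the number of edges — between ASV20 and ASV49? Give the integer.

8

The MRCA of ASV20 and ASV49 is the root of the tree.
From ASV20 up to that node: 4 branches. From ASV49 up to the same node: 4 branches. Total: 4 + 4 = 8.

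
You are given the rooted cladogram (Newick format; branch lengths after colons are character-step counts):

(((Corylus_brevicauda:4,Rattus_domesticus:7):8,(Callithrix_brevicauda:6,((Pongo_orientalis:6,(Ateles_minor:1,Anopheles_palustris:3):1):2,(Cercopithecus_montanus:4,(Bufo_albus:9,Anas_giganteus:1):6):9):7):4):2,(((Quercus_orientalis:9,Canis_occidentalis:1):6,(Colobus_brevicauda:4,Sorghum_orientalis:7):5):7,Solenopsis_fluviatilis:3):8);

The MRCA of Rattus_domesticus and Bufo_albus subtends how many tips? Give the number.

9

The MRCA of Rattus_domesticus and Bufo_albus is the node subtending ((Corylus_brevicauda,Rattus_domesticus),(Callithrix_brevicauda,((Pongo_orientalis,(Ateles_minor,Anopheles_palustris)),(Cercopithecus_montanus,(Bufo_albus,Anas_giganteus))))).
That clade contains 9 terminal taxa: Anas_giganteus, Anopheles_palustris, Ateles_minor, Bufo_albus, Callithrix_brevicauda, Cercopithecus_montanus, Corylus_brevicauda, Pongo_orientalis, Rattus_domesticus.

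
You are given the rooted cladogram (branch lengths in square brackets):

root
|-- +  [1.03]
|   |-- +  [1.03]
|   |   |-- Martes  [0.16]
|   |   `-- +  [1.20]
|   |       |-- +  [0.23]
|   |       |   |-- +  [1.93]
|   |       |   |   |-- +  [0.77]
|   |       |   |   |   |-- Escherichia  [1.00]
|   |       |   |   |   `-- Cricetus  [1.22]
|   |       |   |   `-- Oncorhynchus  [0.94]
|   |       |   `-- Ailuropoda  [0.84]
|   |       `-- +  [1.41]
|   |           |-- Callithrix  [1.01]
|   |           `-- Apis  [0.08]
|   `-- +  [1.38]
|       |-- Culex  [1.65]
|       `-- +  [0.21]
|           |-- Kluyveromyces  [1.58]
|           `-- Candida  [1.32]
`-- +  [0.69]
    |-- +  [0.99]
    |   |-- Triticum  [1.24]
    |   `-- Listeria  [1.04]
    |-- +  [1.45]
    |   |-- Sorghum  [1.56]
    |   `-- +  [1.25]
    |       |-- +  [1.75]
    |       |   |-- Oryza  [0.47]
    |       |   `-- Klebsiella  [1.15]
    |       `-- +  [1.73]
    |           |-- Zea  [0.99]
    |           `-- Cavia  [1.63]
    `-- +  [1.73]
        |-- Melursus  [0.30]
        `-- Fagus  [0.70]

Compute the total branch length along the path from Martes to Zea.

8.33

The path runs Martes → … → MRCA → … → Zea; the MRCA is the root of the tree.
Branch lengths along that path: 0.16 + 1.03 + 1.03 + 0.69 + 1.45 + 1.25 + 1.73 + 0.99 = 8.33.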